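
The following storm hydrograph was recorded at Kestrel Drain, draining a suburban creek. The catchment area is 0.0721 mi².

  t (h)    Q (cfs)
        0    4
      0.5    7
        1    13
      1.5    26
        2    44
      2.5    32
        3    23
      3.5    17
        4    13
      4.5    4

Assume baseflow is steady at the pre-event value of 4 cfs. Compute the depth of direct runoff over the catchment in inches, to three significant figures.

d ≈ 1.54 in

Direct runoff: 0.0, 3.0, 9.0, 22.0, 40.0, 28.0, 19.0, 13.0, 9.0, 0.0 cfs; ΣQ_DR = 143.0 cfs.
V = ΣQ_DR · Δt = 143.0 × 1800 s = 2.574 × 10^5 ft³.
Over A = 0.0721 mi², depth = V / A = 1.54 in.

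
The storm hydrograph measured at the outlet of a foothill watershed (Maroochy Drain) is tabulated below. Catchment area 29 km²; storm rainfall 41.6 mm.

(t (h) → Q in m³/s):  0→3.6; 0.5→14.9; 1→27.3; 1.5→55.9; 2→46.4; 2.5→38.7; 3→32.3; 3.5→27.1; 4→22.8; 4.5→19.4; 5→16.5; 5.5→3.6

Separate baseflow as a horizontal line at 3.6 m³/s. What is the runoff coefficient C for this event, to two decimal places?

C ≈ 0.40

ΣQ_DR = 265.3 m³/s; V = ΣQ_DR·Δt = 4.775 × 10^5 m³.
Runoff depth d = V / A = 16.47 mm.
C = d / P = 16.47 / 41.6 = 0.40.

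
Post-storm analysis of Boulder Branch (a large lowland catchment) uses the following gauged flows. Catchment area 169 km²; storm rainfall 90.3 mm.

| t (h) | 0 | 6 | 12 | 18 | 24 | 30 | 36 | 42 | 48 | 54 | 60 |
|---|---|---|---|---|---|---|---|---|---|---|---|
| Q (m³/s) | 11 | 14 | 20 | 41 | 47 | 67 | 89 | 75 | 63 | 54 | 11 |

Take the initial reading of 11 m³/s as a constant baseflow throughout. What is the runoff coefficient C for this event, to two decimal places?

C ≈ 0.53

ΣQ_DR = 371.0 m³/s; V = ΣQ_DR·Δt = 8.014 × 10^6 m³.
Runoff depth d = V / A = 47.42 mm.
C = d / P = 47.42 / 90.3 = 0.53.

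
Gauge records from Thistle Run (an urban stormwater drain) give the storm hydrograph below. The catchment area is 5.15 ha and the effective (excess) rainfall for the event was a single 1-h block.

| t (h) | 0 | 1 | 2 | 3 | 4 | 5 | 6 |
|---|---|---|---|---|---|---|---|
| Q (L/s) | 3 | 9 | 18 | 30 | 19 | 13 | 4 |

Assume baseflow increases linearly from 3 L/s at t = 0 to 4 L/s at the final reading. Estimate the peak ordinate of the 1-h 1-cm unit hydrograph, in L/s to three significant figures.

Direct runoff: 0.00, 5.83, 14.67, 26.50, 15.33, 9.17, 0.00 L/s; ΣQ_DR = 71.50 L/s, peak = 26.50 L/s.
Runoff depth d = ΣQ_DR·Δt / A = 71.50 × 3600 / (5.15 ha) = 4.998 mm.
The 1-cm UH is the DRH scaled by (10 mm)/d, so U_p = 26.50 × 10/4.998 = 53.0 L/s.

U_p ≈ 53.0 L/s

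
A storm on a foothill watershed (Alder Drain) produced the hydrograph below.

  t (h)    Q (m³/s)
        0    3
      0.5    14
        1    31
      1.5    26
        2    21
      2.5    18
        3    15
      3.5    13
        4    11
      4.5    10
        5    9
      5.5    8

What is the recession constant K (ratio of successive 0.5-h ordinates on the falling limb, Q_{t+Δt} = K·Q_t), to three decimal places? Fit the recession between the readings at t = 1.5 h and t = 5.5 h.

Using the recession-limb readings at t = 1.5 h and t = 5.5 h: Q falls from 26 to 8 m³/s over 8 intervals.
K = (Q₂/Q₁)^(1/8) = (8/26)^(1/8) = 0.863.

K ≈ 0.863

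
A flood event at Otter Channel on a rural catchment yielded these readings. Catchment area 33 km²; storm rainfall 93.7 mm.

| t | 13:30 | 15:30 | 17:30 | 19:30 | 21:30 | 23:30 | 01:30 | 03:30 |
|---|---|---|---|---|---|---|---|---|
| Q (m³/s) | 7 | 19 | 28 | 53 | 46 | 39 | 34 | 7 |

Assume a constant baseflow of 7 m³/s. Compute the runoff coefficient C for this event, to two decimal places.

C ≈ 0.41

ΣQ_DR = 177.0 m³/s; V = ΣQ_DR·Δt = 1.274 × 10^6 m³.
Runoff depth d = V / A = 38.62 mm.
C = d / P = 38.62 / 93.7 = 0.41.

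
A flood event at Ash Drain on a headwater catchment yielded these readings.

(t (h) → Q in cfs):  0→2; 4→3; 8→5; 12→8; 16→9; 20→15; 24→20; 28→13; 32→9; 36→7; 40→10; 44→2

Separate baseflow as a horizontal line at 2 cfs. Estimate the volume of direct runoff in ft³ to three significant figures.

Direct-runoff ordinates (Q − Q_b): 0.0, 1.0, 3.0, 6.0, 7.0, 13.0, 18.0, 11.0, 7.0, 5.0, 8.0, 0.0 cfs.
ΣQ_DR = 79.00 cfs.
With Δt = 4 h = 14400 s, V = ΣQ_DR · Δt = 79.00 × 14400 = 1.14 × 10^6 ft³.

V ≈ 1.14 × 10^6 ft³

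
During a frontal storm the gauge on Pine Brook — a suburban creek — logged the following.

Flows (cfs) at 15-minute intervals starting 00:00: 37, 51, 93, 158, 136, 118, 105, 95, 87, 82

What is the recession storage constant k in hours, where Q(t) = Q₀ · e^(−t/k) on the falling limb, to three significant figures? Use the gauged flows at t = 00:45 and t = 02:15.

k ≈ 2.29 h

On the falling limb, Q drops from 158 to 82 cfs between t = 00:45 and t = 02:15 (Δt = 1.5 h).
k = −Δt / ln(Q₂/Q₁) = −1.5 / ln(82/158) = 2.29 h.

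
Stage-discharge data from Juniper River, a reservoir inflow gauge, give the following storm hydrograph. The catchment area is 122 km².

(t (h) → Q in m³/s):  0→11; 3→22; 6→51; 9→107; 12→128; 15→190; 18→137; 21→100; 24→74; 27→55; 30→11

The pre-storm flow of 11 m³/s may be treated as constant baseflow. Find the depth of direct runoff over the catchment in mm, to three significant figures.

Direct runoff: 0.0, 11.0, 40.0, 96.0, 117.0, 179.0, 126.0, 89.0, 63.0, 44.0, 0.0 m³/s; ΣQ_DR = 765.0 m³/s.
V = ΣQ_DR · Δt = 765.0 × 10800 s = 8.262 × 10^6 m³.
Over A = 122 km², depth = V / A = 67.7 mm.

d ≈ 67.7 mm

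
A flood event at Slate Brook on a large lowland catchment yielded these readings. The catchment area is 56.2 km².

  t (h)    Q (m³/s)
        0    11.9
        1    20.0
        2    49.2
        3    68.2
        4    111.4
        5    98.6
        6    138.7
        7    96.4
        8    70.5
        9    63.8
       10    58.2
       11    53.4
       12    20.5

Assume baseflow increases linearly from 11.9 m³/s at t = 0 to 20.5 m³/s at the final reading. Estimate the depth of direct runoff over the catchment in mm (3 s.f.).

d ≈ 41.6 mm

Direct runoff: 0.00, 7.38, 35.87, 54.15, 96.63, 83.12, 122.50, 79.48, 52.87, 45.45, 39.13, 33.62, 0.00 m³/s; ΣQ_DR = 650.2 m³/s.
V = ΣQ_DR · Δt = 650.2 × 3600 s = 2.341 × 10^6 m³.
Over A = 56.2 km², depth = V / A = 41.6 mm.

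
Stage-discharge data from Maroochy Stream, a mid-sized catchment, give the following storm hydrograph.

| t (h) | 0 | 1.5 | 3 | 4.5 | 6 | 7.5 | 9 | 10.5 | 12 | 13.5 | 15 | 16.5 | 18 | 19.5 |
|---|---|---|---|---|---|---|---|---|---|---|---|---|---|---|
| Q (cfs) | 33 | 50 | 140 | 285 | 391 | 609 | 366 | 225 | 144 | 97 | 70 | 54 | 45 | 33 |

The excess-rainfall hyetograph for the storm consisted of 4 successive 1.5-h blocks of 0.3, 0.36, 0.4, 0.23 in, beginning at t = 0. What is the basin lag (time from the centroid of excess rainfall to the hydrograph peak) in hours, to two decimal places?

t_L ≈ 4.60 h

Centroid of excess rainfall: t_c = Σ P_i·t̄_i / ΣP_i = 2.9012 h (block centres at 0.75, 2.25, 3.75, 5.25 h).
Hydrograph peak occurs at t = 7.5 h, so basin lag t_L = 7.5 − 2.9012 = 4.60 h.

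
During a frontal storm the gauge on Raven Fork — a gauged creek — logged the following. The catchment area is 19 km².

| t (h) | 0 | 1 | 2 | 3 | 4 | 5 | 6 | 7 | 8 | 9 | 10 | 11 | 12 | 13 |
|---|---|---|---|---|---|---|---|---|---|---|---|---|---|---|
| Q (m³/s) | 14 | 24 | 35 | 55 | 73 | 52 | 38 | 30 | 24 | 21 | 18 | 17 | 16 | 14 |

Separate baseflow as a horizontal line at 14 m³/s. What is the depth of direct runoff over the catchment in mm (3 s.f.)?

Direct runoff: 0.0, 10.0, 21.0, 41.0, 59.0, 38.0, 24.0, 16.0, 10.0, 7.0, 4.0, 3.0, 2.0, 0.0 m³/s; ΣQ_DR = 235.0 m³/s.
V = ΣQ_DR · Δt = 235.0 × 3600 s = 8.460 × 10^5 m³.
Over A = 19 km², depth = V / A = 44.5 mm.

d ≈ 44.5 mm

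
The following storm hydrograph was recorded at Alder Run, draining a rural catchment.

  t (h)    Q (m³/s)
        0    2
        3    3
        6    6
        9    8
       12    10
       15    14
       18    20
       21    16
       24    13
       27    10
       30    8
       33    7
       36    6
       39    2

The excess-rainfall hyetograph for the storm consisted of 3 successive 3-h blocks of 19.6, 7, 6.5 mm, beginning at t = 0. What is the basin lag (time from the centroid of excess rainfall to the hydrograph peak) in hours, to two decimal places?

t_L ≈ 14.69 h

Centroid of excess rainfall: t_c = Σ P_i·t̄_i / ΣP_i = 3.3127 h (block centres at 1.5, 4.5, 7.5 h).
Hydrograph peak occurs at t = 18 h, so basin lag t_L = 18 − 3.3127 = 14.69 h.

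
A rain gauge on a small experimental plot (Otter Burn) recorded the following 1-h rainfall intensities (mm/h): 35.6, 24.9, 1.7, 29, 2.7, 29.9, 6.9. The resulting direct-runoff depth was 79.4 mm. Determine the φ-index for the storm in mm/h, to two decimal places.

φ ≈ 10.00 mm/h

Only the 4 blocks with intensity above φ contribute runoff: 35.6, 24.9, 29, 29.9 mm/h.
Σ(I−φ)·Δt = d  ⇒  (35.6+24.9+29+29.9 − 4φ)·1 = 79.4
φ = (119.4 − 79.4/1) / 4 = 10.00 mm/h.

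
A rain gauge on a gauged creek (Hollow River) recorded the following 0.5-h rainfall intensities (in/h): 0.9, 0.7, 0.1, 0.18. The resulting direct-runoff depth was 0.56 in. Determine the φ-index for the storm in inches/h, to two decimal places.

Only the 2 blocks with intensity above φ contribute runoff: 0.9, 0.7 in/h.
Σ(I−φ)·Δt = d  ⇒  (0.9+0.7 − 2φ)·0.5 = 0.56
φ = (1.600 − 0.56/0.5) / 2 = 0.24 in/h.

φ ≈ 0.24 in/h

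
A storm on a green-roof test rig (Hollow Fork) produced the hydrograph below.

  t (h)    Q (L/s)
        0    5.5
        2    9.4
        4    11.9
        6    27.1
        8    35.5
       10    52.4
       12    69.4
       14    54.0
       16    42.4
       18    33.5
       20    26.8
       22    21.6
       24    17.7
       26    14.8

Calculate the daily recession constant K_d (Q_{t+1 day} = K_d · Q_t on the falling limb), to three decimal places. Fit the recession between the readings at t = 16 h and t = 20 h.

K_d ≈ 0.064

Between t = 16 h and t = 20 h the flow falls from 42.4 to 26.8 L/s over 2×2 h = 4 h.
Per-interval ratio K = (26.8/42.4)^(1/2) = 0.7950; K_d = K^(24/2) = 0.064.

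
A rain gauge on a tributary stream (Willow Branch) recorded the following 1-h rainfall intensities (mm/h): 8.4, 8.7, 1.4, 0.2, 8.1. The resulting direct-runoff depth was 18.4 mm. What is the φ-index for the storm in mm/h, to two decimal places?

φ ≈ 2.27 mm/h

Only the 3 blocks with intensity above φ contribute runoff: 8.4, 8.7, 8.1 mm/h.
Σ(I−φ)·Δt = d  ⇒  (8.4+8.7+8.1 − 3φ)·1 = 18.4
φ = (25.20 − 18.4/1) / 3 = 2.27 mm/h.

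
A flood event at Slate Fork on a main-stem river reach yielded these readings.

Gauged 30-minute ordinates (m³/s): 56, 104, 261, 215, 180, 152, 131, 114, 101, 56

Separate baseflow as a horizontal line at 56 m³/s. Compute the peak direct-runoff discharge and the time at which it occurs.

Subtracting baseflow gives direct-runoff ordinates: 0.0, 48.0, 205.0, 159.0, 124.0, 96.0, 75.0, 58.0, 45.0, 0.0 m³/s.
The maximum is 205.0 m³/s, occurring at the reading for t = 1 h.

Q_p = 205.0 m³/s at t = 1 h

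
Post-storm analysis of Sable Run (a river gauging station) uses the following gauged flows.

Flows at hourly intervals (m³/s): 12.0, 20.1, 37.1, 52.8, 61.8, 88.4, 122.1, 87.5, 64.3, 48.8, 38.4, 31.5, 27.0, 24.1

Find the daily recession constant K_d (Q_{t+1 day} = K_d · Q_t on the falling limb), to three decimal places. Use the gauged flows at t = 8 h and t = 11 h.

Between t = 8 h and t = 11 h the flow falls from 64.3 to 31.5 m³/s over 3×1 h = 3 h.
Per-interval ratio K = (31.5/64.3)^(1/3) = 0.7883; K_d = K^(24/1) = 0.003.

K_d ≈ 0.003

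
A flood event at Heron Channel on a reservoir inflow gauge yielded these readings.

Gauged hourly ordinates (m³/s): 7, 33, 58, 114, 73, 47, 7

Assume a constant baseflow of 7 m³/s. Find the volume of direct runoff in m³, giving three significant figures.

Direct-runoff ordinates (Q − Q_b): 0.0, 26.0, 51.0, 107.0, 66.0, 40.0, 0.0 m³/s.
ΣQ_DR = 290.0 m³/s.
With Δt = 1 h = 3600 s, V = ΣQ_DR · Δt = 290.0 × 3600 = 1.04 × 10^6 m³.

V ≈ 1.04 × 10^6 m³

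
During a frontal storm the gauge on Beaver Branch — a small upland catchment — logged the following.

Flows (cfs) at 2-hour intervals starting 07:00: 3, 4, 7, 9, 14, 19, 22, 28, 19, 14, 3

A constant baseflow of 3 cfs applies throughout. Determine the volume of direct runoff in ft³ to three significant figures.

Direct-runoff ordinates (Q − Q_b): 0.0, 1.0, 4.0, 6.0, 11.0, 16.0, 19.0, 25.0, 16.0, 11.0, 0.0 cfs.
ΣQ_DR = 109.0 cfs.
With Δt = 2 h = 7200 s, V = ΣQ_DR · Δt = 109.0 × 7200 = 7.85 × 10^5 ft³.

V ≈ 7.85 × 10^5 ft³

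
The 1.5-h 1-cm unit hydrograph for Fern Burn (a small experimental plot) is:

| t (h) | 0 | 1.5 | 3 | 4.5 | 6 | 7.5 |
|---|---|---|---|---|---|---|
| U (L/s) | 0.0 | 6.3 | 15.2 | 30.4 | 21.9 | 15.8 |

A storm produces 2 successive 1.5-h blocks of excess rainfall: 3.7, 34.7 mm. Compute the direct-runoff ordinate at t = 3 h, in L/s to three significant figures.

By discrete convolution, Q_j = Σ (P_i / 10 mm) · U_{j−i}.
At t = 3 h (j=2): Q = (3.7/10)·15.2 + (34.7/10)·6.3 = 27.5 L/s.

Q ≈ 27.5 L/s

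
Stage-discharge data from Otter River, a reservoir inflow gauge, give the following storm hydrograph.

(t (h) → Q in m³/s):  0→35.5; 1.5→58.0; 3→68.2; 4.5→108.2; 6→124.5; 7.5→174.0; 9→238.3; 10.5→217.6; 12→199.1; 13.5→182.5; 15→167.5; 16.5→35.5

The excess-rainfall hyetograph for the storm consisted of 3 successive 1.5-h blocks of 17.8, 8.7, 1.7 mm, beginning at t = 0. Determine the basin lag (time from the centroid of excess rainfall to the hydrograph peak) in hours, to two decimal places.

t_L ≈ 7.61 h

Centroid of excess rainfall: t_c = Σ P_i·t̄_i / ΣP_i = 1.3936 h (block centres at 0.75, 2.25, 3.75 h).
Hydrograph peak occurs at t = 9 h, so basin lag t_L = 9 − 1.3936 = 7.61 h.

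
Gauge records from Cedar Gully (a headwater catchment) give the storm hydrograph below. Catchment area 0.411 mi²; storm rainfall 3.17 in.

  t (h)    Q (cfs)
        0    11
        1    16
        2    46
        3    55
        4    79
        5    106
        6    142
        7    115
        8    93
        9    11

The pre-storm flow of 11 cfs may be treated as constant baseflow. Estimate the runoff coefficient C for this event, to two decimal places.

C ≈ 0.67

ΣQ_DR = 564.0 cfs; V = ΣQ_DR·Δt = 2.030 × 10^6 ft³.
Runoff depth d = V / A = 2.126 in.
C = d / P = 2.126 / 3.17 = 0.67.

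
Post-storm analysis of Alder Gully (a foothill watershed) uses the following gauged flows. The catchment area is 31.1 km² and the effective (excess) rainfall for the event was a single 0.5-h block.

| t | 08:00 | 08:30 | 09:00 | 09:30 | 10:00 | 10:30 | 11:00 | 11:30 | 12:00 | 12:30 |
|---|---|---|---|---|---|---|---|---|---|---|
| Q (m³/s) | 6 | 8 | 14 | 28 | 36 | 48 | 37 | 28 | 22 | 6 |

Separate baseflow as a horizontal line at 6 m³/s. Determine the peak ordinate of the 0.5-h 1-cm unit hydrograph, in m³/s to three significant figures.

Direct runoff: 0.0, 2.0, 8.0, 22.0, 30.0, 42.0, 31.0, 22.0, 16.0, 0.0 m³/s; ΣQ_DR = 173.0 m³/s, peak = 42.0 m³/s.
Runoff depth d = ΣQ_DR·Δt / A = 173.0 × 1800 / (31.1 km²) = 10.01 mm.
The 1-cm UH is the DRH scaled by (10 mm)/d, so U_p = 42.0 × 10/10.01 = 41.9 m³/s.

U_p ≈ 41.9 m³/s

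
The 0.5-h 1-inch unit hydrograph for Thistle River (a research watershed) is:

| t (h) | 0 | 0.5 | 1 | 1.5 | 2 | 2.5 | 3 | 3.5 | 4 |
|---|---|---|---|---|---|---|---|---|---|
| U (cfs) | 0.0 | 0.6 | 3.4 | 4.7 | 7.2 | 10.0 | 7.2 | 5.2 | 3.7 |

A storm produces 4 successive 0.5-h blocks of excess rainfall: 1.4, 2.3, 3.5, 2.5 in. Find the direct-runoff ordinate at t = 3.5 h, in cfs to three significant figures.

By discrete convolution, Q_j = Σ (P_i / 1 in) · U_{j−i}.
At t = 3.5 h (j=7): Q = (1.4/1)·5.2 + (2.3/1)·7.2 + (3.5/1)·10.0 + (2.5/1)·7.2 = 76.8 cfs.

Q ≈ 76.8 cfs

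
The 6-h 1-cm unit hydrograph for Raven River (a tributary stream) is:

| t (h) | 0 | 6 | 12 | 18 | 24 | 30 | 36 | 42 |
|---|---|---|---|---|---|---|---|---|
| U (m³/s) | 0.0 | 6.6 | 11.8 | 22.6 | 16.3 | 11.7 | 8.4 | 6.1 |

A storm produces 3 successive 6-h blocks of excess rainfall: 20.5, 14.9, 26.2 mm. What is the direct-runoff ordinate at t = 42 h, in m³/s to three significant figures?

By discrete convolution, Q_j = Σ (P_i / 10 mm) · U_{j−i}.
At t = 42 h (j=7): Q = (20.5/10)·6.1 + (14.9/10)·8.4 + (26.2/10)·11.7 = 55.7 m³/s.

Q ≈ 55.7 m³/s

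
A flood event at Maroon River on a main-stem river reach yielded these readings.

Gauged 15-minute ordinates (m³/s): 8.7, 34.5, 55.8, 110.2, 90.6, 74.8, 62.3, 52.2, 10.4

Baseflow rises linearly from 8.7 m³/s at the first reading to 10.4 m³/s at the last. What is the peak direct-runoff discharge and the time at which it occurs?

Subtracting baseflow gives direct-runoff ordinates: 0.00, 25.59, 46.67, 100.86, 81.05, 65.04, 52.33, 42.01, 0.00 m³/s.
The maximum is 100.86 m³/s, occurring at the reading for t = 0.75 h.

Q_p = 100.86 m³/s at t = 0.75 h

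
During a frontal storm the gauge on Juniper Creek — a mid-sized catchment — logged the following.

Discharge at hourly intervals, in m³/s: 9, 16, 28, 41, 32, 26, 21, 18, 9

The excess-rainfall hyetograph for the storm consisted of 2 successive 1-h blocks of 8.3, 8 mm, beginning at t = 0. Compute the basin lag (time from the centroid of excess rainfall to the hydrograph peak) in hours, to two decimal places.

Centroid of excess rainfall: t_c = Σ P_i·t̄_i / ΣP_i = 0.9908 h (block centres at 0.5, 1.5 h).
Hydrograph peak occurs at t = 3 h, so basin lag t_L = 3 − 0.9908 = 2.01 h.

t_L ≈ 2.01 h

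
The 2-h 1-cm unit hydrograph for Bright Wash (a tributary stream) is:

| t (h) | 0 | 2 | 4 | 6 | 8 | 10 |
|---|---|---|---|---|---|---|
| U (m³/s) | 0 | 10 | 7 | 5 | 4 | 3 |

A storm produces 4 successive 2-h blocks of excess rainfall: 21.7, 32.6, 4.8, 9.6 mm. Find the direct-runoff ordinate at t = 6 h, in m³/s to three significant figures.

Q ≈ 38.5 m³/s

By discrete convolution, Q_j = Σ (P_i / 10 mm) · U_{j−i}.
At t = 6 h (j=3): Q = (21.7/10)·5 + (32.6/10)·7 + (4.8/10)·10 + (9.6/10)·0 = 38.5 m³/s.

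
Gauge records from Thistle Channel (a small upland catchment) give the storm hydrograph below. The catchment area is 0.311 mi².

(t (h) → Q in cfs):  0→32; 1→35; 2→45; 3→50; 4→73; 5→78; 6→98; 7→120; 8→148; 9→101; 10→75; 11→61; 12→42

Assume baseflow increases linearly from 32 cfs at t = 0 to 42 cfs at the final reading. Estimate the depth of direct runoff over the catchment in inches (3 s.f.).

Direct runoff: 0.00, 2.17, 11.33, 15.50, 37.67, 41.83, 61.00, 82.17, 109.33, 61.50, 34.67, 19.83, 0.00 cfs; ΣQ_DR = 477.0 cfs.
V = ΣQ_DR · Δt = 477.0 × 3600 s = 1.717 × 10^6 ft³.
Over A = 0.311 mi², depth = V / A = 2.38 in.

d ≈ 2.38 in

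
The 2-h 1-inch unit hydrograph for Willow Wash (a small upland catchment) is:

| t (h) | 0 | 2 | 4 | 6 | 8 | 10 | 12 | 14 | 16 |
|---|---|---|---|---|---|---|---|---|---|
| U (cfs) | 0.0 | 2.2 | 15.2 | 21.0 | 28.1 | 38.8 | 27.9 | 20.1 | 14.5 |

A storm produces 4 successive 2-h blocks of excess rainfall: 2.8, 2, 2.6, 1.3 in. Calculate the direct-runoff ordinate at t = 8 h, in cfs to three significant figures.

By discrete convolution, Q_j = Σ (P_i / 1 in) · U_{j−i}.
At t = 8 h (j=4): Q = (2.8/1)·28.1 + (2/1)·21.0 + (2.6/1)·15.2 + (1.3/1)·2.2 = 163 cfs.

Q ≈ 163 cfs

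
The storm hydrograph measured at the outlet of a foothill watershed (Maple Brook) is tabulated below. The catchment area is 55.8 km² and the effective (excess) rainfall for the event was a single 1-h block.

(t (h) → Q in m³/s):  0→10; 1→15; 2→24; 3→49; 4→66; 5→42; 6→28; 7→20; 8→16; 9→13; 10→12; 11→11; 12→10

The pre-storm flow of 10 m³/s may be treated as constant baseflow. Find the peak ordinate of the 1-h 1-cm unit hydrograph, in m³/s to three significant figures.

Direct runoff: 0.0, 5.0, 14.0, 39.0, 56.0, 32.0, 18.0, 10.0, 6.0, 3.0, 2.0, 1.0, 0.0 m³/s; ΣQ_DR = 186.0 m³/s, peak = 56.0 m³/s.
Runoff depth d = ΣQ_DR·Δt / A = 186.0 × 3600 / (55.8 km²) = 12.00 mm.
The 1-cm UH is the DRH scaled by (10 mm)/d, so U_p = 56.0 × 10/12.00 = 46.7 m³/s.

U_p ≈ 46.7 m³/s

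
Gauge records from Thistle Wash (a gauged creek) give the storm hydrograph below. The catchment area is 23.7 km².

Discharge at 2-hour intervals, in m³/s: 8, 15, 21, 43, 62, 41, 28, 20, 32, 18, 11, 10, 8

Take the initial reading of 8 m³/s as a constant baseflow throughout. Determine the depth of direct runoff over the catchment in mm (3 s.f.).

Direct runoff: 0.0, 7.0, 13.0, 35.0, 54.0, 33.0, 20.0, 12.0, 24.0, 10.0, 3.0, 2.0, 0.0 m³/s; ΣQ_DR = 213.0 m³/s.
V = ΣQ_DR · Δt = 213.0 × 7200 s = 1.534 × 10^6 m³.
Over A = 23.7 km², depth = V / A = 64.7 mm.

d ≈ 64.7 mm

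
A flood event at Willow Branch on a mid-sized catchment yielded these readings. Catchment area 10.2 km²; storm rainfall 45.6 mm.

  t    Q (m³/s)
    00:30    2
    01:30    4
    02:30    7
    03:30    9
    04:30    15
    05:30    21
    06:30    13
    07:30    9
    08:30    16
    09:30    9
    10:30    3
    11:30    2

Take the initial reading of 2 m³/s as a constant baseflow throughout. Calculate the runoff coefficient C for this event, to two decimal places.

ΣQ_DR = 86.00 m³/s; V = ΣQ_DR·Δt = 3.096 × 10^5 m³.
Runoff depth d = V / A = 30.35 mm.
C = d / P = 30.35 / 45.6 = 0.67.

C ≈ 0.67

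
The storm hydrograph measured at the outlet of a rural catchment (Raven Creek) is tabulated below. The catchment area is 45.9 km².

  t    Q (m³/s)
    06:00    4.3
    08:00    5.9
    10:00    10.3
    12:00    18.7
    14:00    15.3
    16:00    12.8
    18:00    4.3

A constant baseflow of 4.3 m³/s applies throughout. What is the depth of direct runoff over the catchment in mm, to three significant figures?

d ≈ 6.51 mm

Direct runoff: 0.0, 1.6, 6.0, 14.4, 11.0, 8.5, 0.0 m³/s; ΣQ_DR = 41.50 m³/s.
V = ΣQ_DR · Δt = 41.50 × 7200 s = 2.988 × 10^5 m³.
Over A = 45.9 km², depth = V / A = 6.51 mm.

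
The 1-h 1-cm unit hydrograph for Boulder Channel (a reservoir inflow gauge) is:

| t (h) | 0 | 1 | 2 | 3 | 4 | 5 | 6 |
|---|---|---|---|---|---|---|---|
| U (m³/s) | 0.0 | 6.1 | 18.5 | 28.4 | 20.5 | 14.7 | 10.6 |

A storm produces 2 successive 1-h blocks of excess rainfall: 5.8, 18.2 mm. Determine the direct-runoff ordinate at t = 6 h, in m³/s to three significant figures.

By discrete convolution, Q_j = Σ (P_i / 10 mm) · U_{j−i}.
At t = 6 h (j=6): Q = (5.8/10)·10.6 + (18.2/10)·14.7 = 32.9 m³/s.

Q ≈ 32.9 m³/s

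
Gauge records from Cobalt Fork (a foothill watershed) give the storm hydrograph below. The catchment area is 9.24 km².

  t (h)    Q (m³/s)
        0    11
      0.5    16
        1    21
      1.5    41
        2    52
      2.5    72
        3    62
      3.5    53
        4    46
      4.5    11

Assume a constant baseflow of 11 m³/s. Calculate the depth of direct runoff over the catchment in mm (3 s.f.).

Direct runoff: 0.0, 5.0, 10.0, 30.0, 41.0, 61.0, 51.0, 42.0, 35.0, 0.0 m³/s; ΣQ_DR = 275.0 m³/s.
V = ΣQ_DR · Δt = 275.0 × 1800 s = 4.950 × 10^5 m³.
Over A = 9.24 km², depth = V / A = 53.6 mm.

d ≈ 53.6 mm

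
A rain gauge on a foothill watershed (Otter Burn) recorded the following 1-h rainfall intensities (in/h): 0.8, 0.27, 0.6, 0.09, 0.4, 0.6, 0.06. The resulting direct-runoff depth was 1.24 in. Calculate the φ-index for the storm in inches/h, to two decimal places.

Only the 4 blocks with intensity above φ contribute runoff: 0.8, 0.6, 0.4, 0.6 in/h.
Σ(I−φ)·Δt = d  ⇒  (0.8+0.6+0.4+0.6 − 4φ)·1 = 1.24
φ = (2.400 − 1.24/1) / 4 = 0.29 in/h.

φ ≈ 0.29 in/h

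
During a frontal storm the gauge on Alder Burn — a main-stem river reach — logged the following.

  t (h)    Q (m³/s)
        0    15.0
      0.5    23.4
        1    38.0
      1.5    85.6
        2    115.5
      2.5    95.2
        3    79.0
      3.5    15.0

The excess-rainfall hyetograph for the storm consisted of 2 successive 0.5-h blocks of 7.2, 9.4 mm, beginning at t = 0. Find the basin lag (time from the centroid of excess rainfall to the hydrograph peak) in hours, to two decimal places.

t_L ≈ 1.47 h

Centroid of excess rainfall: t_c = Σ P_i·t̄_i / ΣP_i = 0.5331 h (block centres at 0.25, 0.75 h).
Hydrograph peak occurs at t = 2 h, so basin lag t_L = 2 − 0.5331 = 1.47 h.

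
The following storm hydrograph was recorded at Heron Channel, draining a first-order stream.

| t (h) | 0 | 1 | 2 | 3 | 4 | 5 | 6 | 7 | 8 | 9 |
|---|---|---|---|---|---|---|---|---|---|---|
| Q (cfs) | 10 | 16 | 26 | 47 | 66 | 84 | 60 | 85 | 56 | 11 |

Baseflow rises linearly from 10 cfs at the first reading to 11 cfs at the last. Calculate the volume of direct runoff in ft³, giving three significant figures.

V ≈ 1.28 × 10^6 ft³

Direct-runoff ordinates (Q − Q_b): 0.00, 5.89, 15.78, 36.67, 55.56, 73.44, 49.33, 74.22, 45.11, 0.00 cfs.
ΣQ_DR = 356.0 cfs.
With Δt = 1 h = 3600 s, V = ΣQ_DR · Δt = 356.0 × 3600 = 1.28 × 10^6 ft³.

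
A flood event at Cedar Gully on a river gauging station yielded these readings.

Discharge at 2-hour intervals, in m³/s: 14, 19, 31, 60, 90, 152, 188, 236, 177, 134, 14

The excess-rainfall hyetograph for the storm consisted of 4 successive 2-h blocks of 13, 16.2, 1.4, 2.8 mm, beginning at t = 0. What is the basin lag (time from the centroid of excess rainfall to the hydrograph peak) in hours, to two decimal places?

Centroid of excess rainfall: t_c = Σ P_i·t̄_i / ΣP_i = 2.6407 h (block centres at 1, 3, 5, 7 h).
Hydrograph peak occurs at t = 14 h, so basin lag t_L = 14 − 2.6407 = 11.36 h.

t_L ≈ 11.36 h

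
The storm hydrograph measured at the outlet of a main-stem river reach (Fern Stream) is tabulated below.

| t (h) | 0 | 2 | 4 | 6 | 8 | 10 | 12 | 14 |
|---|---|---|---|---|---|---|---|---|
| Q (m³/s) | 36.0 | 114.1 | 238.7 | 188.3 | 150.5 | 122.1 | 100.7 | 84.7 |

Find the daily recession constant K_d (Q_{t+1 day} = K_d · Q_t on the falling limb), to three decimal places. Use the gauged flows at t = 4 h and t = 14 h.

K_d ≈ 0.083

Between t = 4 h and t = 14 h the flow falls from 238.7 to 84.7 m³/s over 5×2 h = 10 h.
Per-interval ratio K = (84.7/238.7)^(1/5) = 0.8128; K_d = K^(24/2) = 0.083.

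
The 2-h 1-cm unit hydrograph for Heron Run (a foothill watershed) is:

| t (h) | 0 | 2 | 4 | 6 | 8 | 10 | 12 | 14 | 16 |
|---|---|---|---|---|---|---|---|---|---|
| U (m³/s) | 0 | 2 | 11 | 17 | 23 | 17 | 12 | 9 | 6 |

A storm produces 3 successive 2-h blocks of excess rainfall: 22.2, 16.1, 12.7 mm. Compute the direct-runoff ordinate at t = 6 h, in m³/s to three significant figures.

By discrete convolution, Q_j = Σ (P_i / 10 mm) · U_{j−i}.
At t = 6 h (j=3): Q = (22.2/10)·17 + (16.1/10)·11 + (12.7/10)·2 = 58.0 m³/s.

Q ≈ 58.0 m³/s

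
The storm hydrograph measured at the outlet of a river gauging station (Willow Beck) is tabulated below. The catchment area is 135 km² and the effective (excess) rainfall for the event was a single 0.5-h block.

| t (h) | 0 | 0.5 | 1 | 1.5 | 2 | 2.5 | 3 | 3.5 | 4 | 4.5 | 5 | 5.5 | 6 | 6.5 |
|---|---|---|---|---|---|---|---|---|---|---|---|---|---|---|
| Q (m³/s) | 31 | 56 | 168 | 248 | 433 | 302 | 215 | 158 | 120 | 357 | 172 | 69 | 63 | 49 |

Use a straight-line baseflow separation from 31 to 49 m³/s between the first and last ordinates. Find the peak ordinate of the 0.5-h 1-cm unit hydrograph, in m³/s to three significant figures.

U_p ≈ 158 m³/s

Direct runoff: 0.00, 23.62, 134.23, 212.85, 396.46, 264.08, 175.69, 117.31, 77.92, 313.54, 127.15, 22.77, 15.38, 0.00 m³/s; ΣQ_DR = 1881 m³/s, peak = 396.46 m³/s.
Runoff depth d = ΣQ_DR·Δt / A = 1881 × 1800 / (135 km²) = 25.08 mm.
The 1-cm UH is the DRH scaled by (10 mm)/d, so U_p = 396.46 × 10/25.08 = 158 m³/s.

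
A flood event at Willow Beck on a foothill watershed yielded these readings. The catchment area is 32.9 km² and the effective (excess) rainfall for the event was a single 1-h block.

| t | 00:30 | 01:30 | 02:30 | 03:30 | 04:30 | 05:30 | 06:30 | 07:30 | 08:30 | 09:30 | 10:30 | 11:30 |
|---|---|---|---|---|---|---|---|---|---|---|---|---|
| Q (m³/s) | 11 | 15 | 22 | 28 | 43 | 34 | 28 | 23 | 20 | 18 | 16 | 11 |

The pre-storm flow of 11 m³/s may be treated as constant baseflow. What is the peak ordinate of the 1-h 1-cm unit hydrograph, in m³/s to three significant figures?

Direct runoff: 0.0, 4.0, 11.0, 17.0, 32.0, 23.0, 17.0, 12.0, 9.0, 7.0, 5.0, 0.0 m³/s; ΣQ_DR = 137.0 m³/s, peak = 32.0 m³/s.
Runoff depth d = ΣQ_DR·Δt / A = 137.0 × 3600 / (32.9 km²) = 14.99 mm.
The 1-cm UH is the DRH scaled by (10 mm)/d, so U_p = 32.0 × 10/14.99 = 21.3 m³/s.

U_p ≈ 21.3 m³/s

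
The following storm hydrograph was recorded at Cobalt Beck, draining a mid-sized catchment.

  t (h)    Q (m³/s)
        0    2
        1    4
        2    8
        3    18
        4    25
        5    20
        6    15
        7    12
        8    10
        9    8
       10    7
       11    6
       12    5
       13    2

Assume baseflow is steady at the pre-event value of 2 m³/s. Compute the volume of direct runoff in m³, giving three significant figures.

Direct-runoff ordinates (Q − Q_b): 0.0, 2.0, 6.0, 16.0, 23.0, 18.0, 13.0, 10.0, 8.0, 6.0, 5.0, 4.0, 3.0, 0.0 m³/s.
ΣQ_DR = 114.0 m³/s.
With Δt = 1 h = 3600 s, V = ΣQ_DR · Δt = 114.0 × 3600 = 4.10 × 10^5 m³.

V ≈ 4.10 × 10^5 m³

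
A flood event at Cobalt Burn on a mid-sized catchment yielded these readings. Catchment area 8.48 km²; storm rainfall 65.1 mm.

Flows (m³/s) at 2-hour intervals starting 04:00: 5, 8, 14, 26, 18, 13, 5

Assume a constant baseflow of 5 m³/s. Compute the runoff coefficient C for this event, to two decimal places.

ΣQ_DR = 54.00 m³/s; V = ΣQ_DR·Δt = 3.888 × 10^5 m³.
Runoff depth d = V / A = 45.85 mm.
C = d / P = 45.85 / 65.1 = 0.70.

C ≈ 0.70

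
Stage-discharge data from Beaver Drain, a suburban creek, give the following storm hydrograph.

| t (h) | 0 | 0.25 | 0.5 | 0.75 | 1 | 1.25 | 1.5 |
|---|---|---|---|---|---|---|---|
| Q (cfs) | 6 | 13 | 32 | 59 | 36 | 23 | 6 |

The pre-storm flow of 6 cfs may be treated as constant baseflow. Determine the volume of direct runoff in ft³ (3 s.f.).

Direct-runoff ordinates (Q − Q_b): 0.0, 7.0, 26.0, 53.0, 30.0, 17.0, 0.0 cfs.
ΣQ_DR = 133.0 cfs.
With Δt = 0.25 h = 900 s, V = ΣQ_DR · Δt = 133.0 × 900 = 1.20 × 10^5 ft³.

V ≈ 1.20 × 10^5 ft³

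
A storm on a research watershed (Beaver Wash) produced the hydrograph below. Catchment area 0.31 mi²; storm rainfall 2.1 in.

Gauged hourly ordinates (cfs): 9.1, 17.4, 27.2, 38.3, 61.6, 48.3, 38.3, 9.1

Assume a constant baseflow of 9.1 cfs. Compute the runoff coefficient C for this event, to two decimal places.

C ≈ 0.42

ΣQ_DR = 176.5 cfs; V = ΣQ_DR·Δt = 6.354 × 10^5 ft³.
Runoff depth d = V / A = 0.8823 in.
C = d / P = 0.8823 / 2.1 = 0.42.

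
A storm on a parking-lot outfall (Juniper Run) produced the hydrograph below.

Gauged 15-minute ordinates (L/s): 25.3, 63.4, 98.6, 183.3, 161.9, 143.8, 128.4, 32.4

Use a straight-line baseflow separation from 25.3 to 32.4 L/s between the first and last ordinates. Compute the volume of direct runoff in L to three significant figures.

Direct-runoff ordinates (Q − Q_b): 0.00, 37.09, 71.27, 154.96, 132.54, 113.43, 97.01, 0.00 L/s.
ΣQ_DR = 606.3 L/s.
With Δt = 0.25 h = 900 s, V = ΣQ_DR · Δt = 606.3 × 900 = 5.46 × 10^5 L.

V ≈ 5.46 × 10^5 L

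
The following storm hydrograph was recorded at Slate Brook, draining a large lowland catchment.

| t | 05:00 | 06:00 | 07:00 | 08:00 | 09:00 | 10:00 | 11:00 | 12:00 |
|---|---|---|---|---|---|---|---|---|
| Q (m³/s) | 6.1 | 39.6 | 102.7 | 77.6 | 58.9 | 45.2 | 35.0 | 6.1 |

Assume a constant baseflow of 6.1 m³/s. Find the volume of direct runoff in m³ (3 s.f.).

V ≈ 1.16 × 10^6 m³

Direct-runoff ordinates (Q − Q_b): 0.0, 33.5, 96.6, 71.5, 52.8, 39.1, 28.9, 0.0 m³/s.
ΣQ_DR = 322.4 m³/s.
With Δt = 1 h = 3600 s, V = ΣQ_DR · Δt = 322.4 × 3600 = 1.16 × 10^6 m³.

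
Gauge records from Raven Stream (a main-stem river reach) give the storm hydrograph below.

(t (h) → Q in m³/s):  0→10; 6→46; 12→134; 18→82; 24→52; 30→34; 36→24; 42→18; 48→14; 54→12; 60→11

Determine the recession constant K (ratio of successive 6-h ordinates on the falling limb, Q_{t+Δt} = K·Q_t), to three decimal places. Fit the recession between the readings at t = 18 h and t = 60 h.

Using the recession-limb readings at t = 18 h and t = 60 h: Q falls from 82 to 11 m³/s over 7 intervals.
K = (Q₂/Q₁)^(1/7) = (11/82)^(1/7) = 0.751.

K ≈ 0.751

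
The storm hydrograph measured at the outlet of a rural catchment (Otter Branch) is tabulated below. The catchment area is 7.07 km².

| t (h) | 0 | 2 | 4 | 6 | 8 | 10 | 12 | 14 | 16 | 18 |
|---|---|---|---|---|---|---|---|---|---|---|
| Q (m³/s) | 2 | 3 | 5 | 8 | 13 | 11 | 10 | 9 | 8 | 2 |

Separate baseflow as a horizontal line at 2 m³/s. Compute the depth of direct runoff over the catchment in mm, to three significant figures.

Direct runoff: 0.0, 1.0, 3.0, 6.0, 11.0, 9.0, 8.0, 7.0, 6.0, 0.0 m³/s; ΣQ_DR = 51.00 m³/s.
V = ΣQ_DR · Δt = 51.00 × 7200 s = 3.672 × 10^5 m³.
Over A = 7.07 km², depth = V / A = 51.9 mm.

d ≈ 51.9 mm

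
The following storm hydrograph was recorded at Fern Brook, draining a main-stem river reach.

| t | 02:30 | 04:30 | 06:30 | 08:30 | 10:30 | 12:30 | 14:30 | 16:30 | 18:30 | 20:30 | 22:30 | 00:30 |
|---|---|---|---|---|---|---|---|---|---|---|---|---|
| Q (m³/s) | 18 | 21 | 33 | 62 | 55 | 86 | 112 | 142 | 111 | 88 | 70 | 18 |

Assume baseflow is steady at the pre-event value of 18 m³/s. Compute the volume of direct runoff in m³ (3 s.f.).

V ≈ 4.32 × 10^6 m³

Direct-runoff ordinates (Q − Q_b): 0.0, 3.0, 15.0, 44.0, 37.0, 68.0, 94.0, 124.0, 93.0, 70.0, 52.0, 0.0 m³/s.
ΣQ_DR = 600.0 m³/s.
With Δt = 2 h = 7200 s, V = ΣQ_DR · Δt = 600.0 × 7200 = 4.32 × 10^6 m³.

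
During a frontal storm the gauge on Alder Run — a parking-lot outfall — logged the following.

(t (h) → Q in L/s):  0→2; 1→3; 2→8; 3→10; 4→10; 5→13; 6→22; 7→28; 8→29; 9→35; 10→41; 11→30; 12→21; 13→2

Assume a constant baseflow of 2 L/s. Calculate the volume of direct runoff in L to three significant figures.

V ≈ 8.14 × 10^5 L

Direct-runoff ordinates (Q − Q_b): 0.0, 1.0, 6.0, 8.0, 8.0, 11.0, 20.0, 26.0, 27.0, 33.0, 39.0, 28.0, 19.0, 0.0 L/s.
ΣQ_DR = 226.0 L/s.
With Δt = 1 h = 3600 s, V = ΣQ_DR · Δt = 226.0 × 3600 = 8.14 × 10^5 L.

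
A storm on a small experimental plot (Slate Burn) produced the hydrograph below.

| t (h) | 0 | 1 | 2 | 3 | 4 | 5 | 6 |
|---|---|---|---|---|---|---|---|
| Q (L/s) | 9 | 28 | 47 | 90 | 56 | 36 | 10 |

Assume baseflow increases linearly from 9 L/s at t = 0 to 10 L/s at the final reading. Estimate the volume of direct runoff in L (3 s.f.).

V ≈ 7.54 × 10^5 L

Direct-runoff ordinates (Q − Q_b): 0.00, 18.83, 37.67, 80.50, 46.33, 26.17, 0.00 L/s.
ΣQ_DR = 209.5 L/s.
With Δt = 1 h = 3600 s, V = ΣQ_DR · Δt = 209.5 × 3600 = 7.54 × 10^5 L.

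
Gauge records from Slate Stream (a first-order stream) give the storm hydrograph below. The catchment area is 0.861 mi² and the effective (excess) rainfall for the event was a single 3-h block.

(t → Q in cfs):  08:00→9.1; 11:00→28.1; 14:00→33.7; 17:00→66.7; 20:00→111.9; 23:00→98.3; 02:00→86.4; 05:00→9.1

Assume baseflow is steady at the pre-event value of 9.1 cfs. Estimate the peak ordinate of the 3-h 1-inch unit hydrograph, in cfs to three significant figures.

U_p ≈ 51.4 cfs

Direct runoff: 0.0, 19.0, 24.6, 57.6, 102.8, 89.2, 77.3, 0.0 cfs; ΣQ_DR = 370.5 cfs, peak = 102.8 cfs.
Runoff depth d = ΣQ_DR·Δt / A = 370.5 × 10800 / (0.861 mi²) = 2.000 in.
The 1-inch UH is the DRH scaled by (1 in)/d, so U_p = 102.8 × 1/2.000 = 51.4 cfs.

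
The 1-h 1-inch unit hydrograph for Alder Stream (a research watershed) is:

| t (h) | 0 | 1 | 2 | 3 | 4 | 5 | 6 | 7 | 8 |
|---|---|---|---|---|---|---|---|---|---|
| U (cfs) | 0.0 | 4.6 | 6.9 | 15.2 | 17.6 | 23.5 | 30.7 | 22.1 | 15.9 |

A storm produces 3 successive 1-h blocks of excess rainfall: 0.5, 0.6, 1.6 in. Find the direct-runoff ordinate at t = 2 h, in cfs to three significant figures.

Q ≈ 6.21 cfs

By discrete convolution, Q_j = Σ (P_i / 1 in) · U_{j−i}.
At t = 2 h (j=2): Q = (0.5/1)·6.9 + (0.6/1)·4.6 + (1.6/1)·0.0 = 6.21 cfs.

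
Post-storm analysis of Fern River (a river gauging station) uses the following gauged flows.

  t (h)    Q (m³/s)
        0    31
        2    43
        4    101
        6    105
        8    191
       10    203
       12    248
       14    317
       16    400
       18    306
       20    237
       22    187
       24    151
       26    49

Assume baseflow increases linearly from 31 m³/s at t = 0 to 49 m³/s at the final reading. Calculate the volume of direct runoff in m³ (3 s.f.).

V ≈ 1.45 × 10^7 m³

Direct-runoff ordinates (Q − Q_b): 0.00, 10.62, 67.23, 69.85, 154.46, 165.08, 208.69, 276.31, 357.92, 262.54, 192.15, 140.77, 103.38, 0.00 m³/s.
ΣQ_DR = 2009 m³/s.
With Δt = 2 h = 7200 s, V = ΣQ_DR · Δt = 2009 × 7200 = 1.45 × 10^7 m³.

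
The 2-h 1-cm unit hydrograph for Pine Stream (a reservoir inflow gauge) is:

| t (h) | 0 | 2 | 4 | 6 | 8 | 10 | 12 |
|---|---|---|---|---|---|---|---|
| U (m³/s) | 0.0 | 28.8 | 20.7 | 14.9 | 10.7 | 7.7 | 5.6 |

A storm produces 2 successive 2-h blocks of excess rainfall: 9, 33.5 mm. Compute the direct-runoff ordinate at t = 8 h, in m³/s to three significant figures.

By discrete convolution, Q_j = Σ (P_i / 10 mm) · U_{j−i}.
At t = 8 h (j=4): Q = (9/10)·10.7 + (33.5/10)·14.9 = 59.5 m³/s.

Q ≈ 59.5 m³/s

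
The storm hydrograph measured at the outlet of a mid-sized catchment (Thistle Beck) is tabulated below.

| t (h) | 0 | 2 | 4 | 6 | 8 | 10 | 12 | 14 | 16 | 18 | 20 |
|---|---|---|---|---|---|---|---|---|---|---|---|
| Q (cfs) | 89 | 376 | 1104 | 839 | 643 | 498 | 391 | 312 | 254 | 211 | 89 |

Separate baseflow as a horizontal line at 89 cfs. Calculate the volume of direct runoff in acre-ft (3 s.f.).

V ≈ 633 acre-ft

Direct-runoff ordinates (Q − Q_b): 0.0, 287.0, 1015.0, 750.0, 554.0, 409.0, 302.0, 223.0, 165.0, 122.0, 0.0 cfs.
ΣQ_DR = 3827 cfs.
With Δt = 2 h = 7200 s, V = ΣQ_DR · Δt = 3827 × 7200 = 2.76 × 10^7 ft³ = 633 acre-ft.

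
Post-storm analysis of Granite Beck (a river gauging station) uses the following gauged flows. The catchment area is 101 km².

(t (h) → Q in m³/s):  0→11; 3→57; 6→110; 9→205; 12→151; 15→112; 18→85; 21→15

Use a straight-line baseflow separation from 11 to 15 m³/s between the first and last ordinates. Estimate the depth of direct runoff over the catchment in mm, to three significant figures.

d ≈ 68.6 mm

Direct runoff: 0.00, 45.43, 97.86, 192.29, 137.71, 98.14, 70.57, 0.00 m³/s; ΣQ_DR = 642.0 m³/s.
V = ΣQ_DR · Δt = 642.0 × 10800 s = 6.934 × 10^6 m³.
Over A = 101 km², depth = V / A = 68.6 mm.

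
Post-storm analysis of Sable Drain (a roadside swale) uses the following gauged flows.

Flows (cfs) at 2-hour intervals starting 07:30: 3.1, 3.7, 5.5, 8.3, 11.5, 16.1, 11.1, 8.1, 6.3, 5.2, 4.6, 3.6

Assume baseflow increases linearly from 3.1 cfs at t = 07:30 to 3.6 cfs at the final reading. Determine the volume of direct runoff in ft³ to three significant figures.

V ≈ 3.38 × 10^5 ft³

Direct-runoff ordinates (Q − Q_b): 0.00, 0.55, 2.31, 5.06, 8.22, 12.77, 7.73, 4.68, 2.84, 1.69, 1.05, 0.00 cfs.
ΣQ_DR = 46.90 cfs.
With Δt = 2 h = 7200 s, V = ΣQ_DR · Δt = 46.90 × 7200 = 3.38 × 10^5 ft³.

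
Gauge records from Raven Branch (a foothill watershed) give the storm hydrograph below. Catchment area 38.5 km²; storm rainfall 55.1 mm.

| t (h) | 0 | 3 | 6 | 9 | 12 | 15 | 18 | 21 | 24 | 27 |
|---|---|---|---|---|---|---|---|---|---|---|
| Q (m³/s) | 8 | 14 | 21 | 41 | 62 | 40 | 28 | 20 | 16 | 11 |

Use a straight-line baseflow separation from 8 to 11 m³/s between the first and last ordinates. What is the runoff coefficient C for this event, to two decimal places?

C ≈ 0.85

ΣQ_DR = 166.0 m³/s; V = ΣQ_DR·Δt = 1.793 × 10^6 m³.
Runoff depth d = V / A = 46.57 mm.
C = d / P = 46.57 / 55.1 = 0.85.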